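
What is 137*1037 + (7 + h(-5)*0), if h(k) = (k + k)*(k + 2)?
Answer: 142076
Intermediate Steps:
h(k) = 2*k*(2 + k) (h(k) = (2*k)*(2 + k) = 2*k*(2 + k))
137*1037 + (7 + h(-5)*0) = 137*1037 + (7 + (2*(-5)*(2 - 5))*0) = 142069 + (7 + (2*(-5)*(-3))*0) = 142069 + (7 + 30*0) = 142069 + (7 + 0) = 142069 + 7 = 142076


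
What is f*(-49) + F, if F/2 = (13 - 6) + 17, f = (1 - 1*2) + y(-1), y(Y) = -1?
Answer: 146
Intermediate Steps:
f = -2 (f = (1 - 1*2) - 1 = (1 - 2) - 1 = -1 - 1 = -2)
F = 48 (F = 2*((13 - 6) + 17) = 2*(7 + 17) = 2*24 = 48)
f*(-49) + F = -2*(-49) + 48 = 98 + 48 = 146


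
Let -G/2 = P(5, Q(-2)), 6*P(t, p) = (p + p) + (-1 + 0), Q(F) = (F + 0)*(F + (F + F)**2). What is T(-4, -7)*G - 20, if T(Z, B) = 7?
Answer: 113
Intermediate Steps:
Q(F) = F*(F + 4*F**2) (Q(F) = F*(F + (2*F)**2) = F*(F + 4*F**2))
P(t, p) = -1/6 + p/3 (P(t, p) = ((p + p) + (-1 + 0))/6 = (2*p - 1)/6 = (-1 + 2*p)/6 = -1/6 + p/3)
G = 19 (G = -2*(-1/6 + ((-2)**2*(1 + 4*(-2)))/3) = -2*(-1/6 + (4*(1 - 8))/3) = -2*(-1/6 + (4*(-7))/3) = -2*(-1/6 + (1/3)*(-28)) = -2*(-1/6 - 28/3) = -2*(-19/2) = 19)
T(-4, -7)*G - 20 = 7*19 - 20 = 133 - 20 = 113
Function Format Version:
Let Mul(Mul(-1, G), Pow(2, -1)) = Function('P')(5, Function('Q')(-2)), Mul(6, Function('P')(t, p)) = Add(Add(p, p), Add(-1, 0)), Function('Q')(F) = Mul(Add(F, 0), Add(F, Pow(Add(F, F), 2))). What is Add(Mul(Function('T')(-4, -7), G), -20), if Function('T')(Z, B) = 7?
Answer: 113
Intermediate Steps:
Function('Q')(F) = Mul(F, Add(F, Mul(4, Pow(F, 2)))) (Function('Q')(F) = Mul(F, Add(F, Pow(Mul(2, F), 2))) = Mul(F, Add(F, Mul(4, Pow(F, 2)))))
Function('P')(t, p) = Add(Rational(-1, 6), Mul(Rational(1, 3), p)) (Function('P')(t, p) = Mul(Rational(1, 6), Add(Add(p, p), Add(-1, 0))) = Mul(Rational(1, 6), Add(Mul(2, p), -1)) = Mul(Rational(1, 6), Add(-1, Mul(2, p))) = Add(Rational(-1, 6), Mul(Rational(1, 3), p)))
G = 19 (G = Mul(-2, Add(Rational(-1, 6), Mul(Rational(1, 3), Mul(Pow(-2, 2), Add(1, Mul(4, -2)))))) = Mul(-2, Add(Rational(-1, 6), Mul(Rational(1, 3), Mul(4, Add(1, -8))))) = Mul(-2, Add(Rational(-1, 6), Mul(Rational(1, 3), Mul(4, -7)))) = Mul(-2, Add(Rational(-1, 6), Mul(Rational(1, 3), -28))) = Mul(-2, Add(Rational(-1, 6), Rational(-28, 3))) = Mul(-2, Rational(-19, 2)) = 19)
Add(Mul(Function('T')(-4, -7), G), -20) = Add(Mul(7, 19), -20) = Add(133, -20) = 113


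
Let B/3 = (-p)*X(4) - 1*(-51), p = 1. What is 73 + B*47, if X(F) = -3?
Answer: 7687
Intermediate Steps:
B = 162 (B = 3*(-1*1*(-3) - 1*(-51)) = 3*(-1*(-3) + 51) = 3*(3 + 51) = 3*54 = 162)
73 + B*47 = 73 + 162*47 = 73 + 7614 = 7687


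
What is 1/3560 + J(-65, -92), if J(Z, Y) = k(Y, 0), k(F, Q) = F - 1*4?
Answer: -341759/3560 ≈ -96.000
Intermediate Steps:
k(F, Q) = -4 + F (k(F, Q) = F - 4 = -4 + F)
J(Z, Y) = -4 + Y
1/3560 + J(-65, -92) = 1/3560 + (-4 - 92) = 1/3560 - 96 = -341759/3560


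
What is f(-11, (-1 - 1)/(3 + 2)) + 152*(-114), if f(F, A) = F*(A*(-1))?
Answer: -86662/5 ≈ -17332.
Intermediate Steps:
f(F, A) = -A*F (f(F, A) = F*(-A) = -A*F)
f(-11, (-1 - 1)/(3 + 2)) + 152*(-114) = -1*(-1 - 1)/(3 + 2)*(-11) + 152*(-114) = -1*(-2/5)*(-11) - 17328 = -1*(-2*⅕)*(-11) - 17328 = -1*(-⅖)*(-11) - 17328 = -22/5 - 17328 = -86662/5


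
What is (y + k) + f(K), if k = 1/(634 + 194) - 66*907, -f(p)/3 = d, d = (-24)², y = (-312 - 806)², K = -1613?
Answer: 983940553/828 ≈ 1.1883e+6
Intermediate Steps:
y = 1249924 (y = (-1118)² = 1249924)
d = 576
f(p) = -1728 (f(p) = -3*576 = -1728)
k = -49565735/828 (k = 1/828 - 59862 = -49565735/828 ≈ -59862.)
(y + k) + f(K) = (1249924 - 49565735/828) - 1728 = 985371337/828 - 1728 = 983940553/828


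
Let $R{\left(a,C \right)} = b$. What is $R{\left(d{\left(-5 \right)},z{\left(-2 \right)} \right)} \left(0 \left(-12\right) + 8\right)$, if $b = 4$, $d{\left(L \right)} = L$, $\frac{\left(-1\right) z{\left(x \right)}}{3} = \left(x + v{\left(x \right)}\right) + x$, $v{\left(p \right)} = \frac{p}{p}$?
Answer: $32$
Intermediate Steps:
$v{\left(p \right)} = 1$
$z{\left(x \right)} = -3 - 6 x$ ($z{\left(x \right)} = - 3 \left(\left(x + 1\right) + x\right) = - 3 \left(\left(1 + x\right) + x\right) = - 3 \left(1 + 2 x\right) = -3 - 6 x$)
$R{\left(a,C \right)} = 4$
$R{\left(d{\left(-5 \right)},z{\left(-2 \right)} \right)} \left(0 \left(-12\right) + 8\right) = 4 \left(0 \left(-12\right) + 8\right) = 4 \left(0 + 8\right) = 4 \cdot 8 = 32$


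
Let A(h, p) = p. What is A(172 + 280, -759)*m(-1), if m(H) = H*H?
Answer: -759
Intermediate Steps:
m(H) = H²
A(172 + 280, -759)*m(-1) = -759*(-1)² = -759*1 = -759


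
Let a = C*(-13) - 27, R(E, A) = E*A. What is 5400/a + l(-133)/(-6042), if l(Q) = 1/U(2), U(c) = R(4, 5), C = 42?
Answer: -217512191/23080440 ≈ -9.4241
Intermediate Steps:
R(E, A) = A*E
U(c) = 20 (U(c) = 5*4 = 20)
l(Q) = 1/20
a = -573 (a = 42*(-13) - 27 = -546 - 27 = -573)
5400/a + l(-133)/(-6042) = 5400/(-573) + (1/20)/(-6042) = 5400*(-1/573) + (1/20)*(-1/6042) = -1800/191 - 1/120840 = -217512191/23080440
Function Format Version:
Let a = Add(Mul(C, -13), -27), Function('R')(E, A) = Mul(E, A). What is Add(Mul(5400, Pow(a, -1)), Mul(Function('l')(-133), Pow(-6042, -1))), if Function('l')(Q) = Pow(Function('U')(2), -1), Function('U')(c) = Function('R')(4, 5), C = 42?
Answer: Rational(-217512191, 23080440) ≈ -9.4241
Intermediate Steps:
Function('R')(E, A) = Mul(A, E)
Function('U')(c) = 20 (Function('U')(c) = Mul(5, 4) = 20)
Function('l')(Q) = Rational(1, 20) (Function('l')(Q) = Pow(20, -1) = Rational(1, 20))
a = -573 (a = Add(Mul(42, -13), -27) = Add(-546, -27) = -573)
Add(Mul(5400, Pow(a, -1)), Mul(Function('l')(-133), Pow(-6042, -1))) = Add(Mul(5400, Pow(-573, -1)), Mul(Rational(1, 20), Pow(-6042, -1))) = Add(Mul(5400, Rational(-1, 573)), Mul(Rational(1, 20), Rational(-1, 6042))) = Add(Rational(-1800, 191), Rational(-1, 120840)) = Rational(-217512191, 23080440)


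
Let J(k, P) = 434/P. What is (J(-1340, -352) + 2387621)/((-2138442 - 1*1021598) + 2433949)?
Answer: -420221079/127792016 ≈ -3.2883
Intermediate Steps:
(J(-1340, -352) + 2387621)/((-2138442 - 1*1021598) + 2433949) = (434/(-352) + 2387621)/((-2138442 - 1*1021598) + 2433949) = (434*(-1/352) + 2387621)/((-2138442 - 1021598) + 2433949) = (-217/176 + 2387621)/(-3160040 + 2433949) = (420221079/176)/(-726091) = (420221079/176)*(-1/726091) = -420221079/127792016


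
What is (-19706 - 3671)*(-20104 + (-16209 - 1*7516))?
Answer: 1024590533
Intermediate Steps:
(-19706 - 3671)*(-20104 + (-16209 - 1*7516)) = -23377*(-20104 + (-16209 - 7516)) = -23377*(-20104 - 23725) = -23377*(-43829) = 1024590533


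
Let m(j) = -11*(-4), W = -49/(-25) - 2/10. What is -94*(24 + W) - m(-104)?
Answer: -61636/25 ≈ -2465.4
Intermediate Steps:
W = 44/25 (W = -49*(-1/25) - 2*⅒ = 49/25 - ⅕ = 44/25 ≈ 1.7600)
m(j) = 44
-94*(24 + W) - m(-104) = -94*(24 + 44/25) - 1*44 = -94*644/25 - 44 = -60536/25 - 44 = -61636/25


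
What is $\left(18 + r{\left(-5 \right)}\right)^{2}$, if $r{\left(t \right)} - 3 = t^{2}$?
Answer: $2116$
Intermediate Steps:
$r{\left(t \right)} = 3 + t^{2}$
$\left(18 + r{\left(-5 \right)}\right)^{2} = \left(18 + \left(3 + \left(-5\right)^{2}\right)\right)^{2} = \left(18 + \left(3 + 25\right)\right)^{2} = \left(18 + 28\right)^{2} = 46^{2} = 2116$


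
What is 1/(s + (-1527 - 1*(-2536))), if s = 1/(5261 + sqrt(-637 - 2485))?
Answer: 13965189724/14090879085691 + I*sqrt(3122)/28181758171382 ≈ 0.00099108 + 1.9827e-12*I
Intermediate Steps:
s = 1/(5261 + I*sqrt(3122)) (s = 1/(5261 + sqrt(-3122)) = 1/(5261 + I*sqrt(3122)) ≈ 0.00019006 - 2.019e-6*I)
1/(s + (-1527 - 1*(-2536))) = 1/((5261/27681243 - I*sqrt(3122)/27681243) + (-1527 - 1*(-2536))) = 1/((5261/27681243 - I*sqrt(3122)/27681243) + (-1527 + 2536)) = 1/((5261/27681243 - I*sqrt(3122)/27681243) + 1009) = 1/(27930379448/27681243 - I*sqrt(3122)/27681243)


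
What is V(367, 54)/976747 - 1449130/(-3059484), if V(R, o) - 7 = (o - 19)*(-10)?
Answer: 707191988549/1494170909274 ≈ 0.47330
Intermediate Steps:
V(R, o) = 197 - 10*o (V(R, o) = 7 + (o - 19)*(-10) = 7 + (-19 + o)*(-10) = 7 + (190 - 10*o) = 197 - 10*o)
V(367, 54)/976747 - 1449130/(-3059484) = (197 - 10*54)/976747 - 1449130/(-3059484) = (197 - 540)*(1/976747) - 1449130*(-1/3059484) = -343*1/976747 + 724565/1529742 = -343/976747 + 724565/1529742 = 707191988549/1494170909274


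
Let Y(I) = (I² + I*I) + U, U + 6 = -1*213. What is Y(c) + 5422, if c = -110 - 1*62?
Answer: 64371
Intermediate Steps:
U = -219 (U = -6 - 1*213 = -6 - 213 = -219)
c = -172 (c = -110 - 62 = -172)
Y(I) = -219 + 2*I² (Y(I) = (I² + I*I) - 219 = (I² + I²) - 219 = 2*I² - 219 = -219 + 2*I²)
Y(c) + 5422 = (-219 + 2*(-172)²) + 5422 = (-219 + 2*29584) + 5422 = (-219 + 59168) + 5422 = 58949 + 5422 = 64371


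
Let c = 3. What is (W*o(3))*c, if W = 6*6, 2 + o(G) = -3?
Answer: -540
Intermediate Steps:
o(G) = -5 (o(G) = -2 - 3 = -5)
W = 36
(W*o(3))*c = (36*(-5))*3 = -180*3 = -540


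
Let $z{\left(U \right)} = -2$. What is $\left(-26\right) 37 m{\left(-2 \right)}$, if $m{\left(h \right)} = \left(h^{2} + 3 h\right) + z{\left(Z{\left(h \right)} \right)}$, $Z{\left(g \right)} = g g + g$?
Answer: $3848$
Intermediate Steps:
$Z{\left(g \right)} = g + g^{2}$ ($Z{\left(g \right)} = g^{2} + g = g + g^{2}$)
$m{\left(h \right)} = -2 + h^{2} + 3 h$ ($m{\left(h \right)} = \left(h^{2} + 3 h\right) - 2 = -2 + h^{2} + 3 h$)
$\left(-26\right) 37 m{\left(-2 \right)} = \left(-26\right) 37 \left(-2 + \left(-2\right)^{2} + 3 \left(-2\right)\right) = - 962 \left(-2 + 4 - 6\right) = \left(-962\right) \left(-4\right) = 3848$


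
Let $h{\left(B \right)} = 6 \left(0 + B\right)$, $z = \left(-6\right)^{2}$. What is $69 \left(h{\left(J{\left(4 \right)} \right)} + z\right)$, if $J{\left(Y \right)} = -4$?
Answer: $828$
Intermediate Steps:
$z = 36$
$h{\left(B \right)} = 6 B$
$69 \left(h{\left(J{\left(4 \right)} \right)} + z\right) = 69 \left(6 \left(-4\right) + 36\right) = 69 \left(-24 + 36\right) = 69 \cdot 12 = 828$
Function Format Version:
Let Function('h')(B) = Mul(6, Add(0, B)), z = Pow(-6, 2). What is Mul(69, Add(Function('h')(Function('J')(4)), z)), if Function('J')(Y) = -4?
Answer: 828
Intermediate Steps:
z = 36
Function('h')(B) = Mul(6, B)
Mul(69, Add(Function('h')(Function('J')(4)), z)) = Mul(69, Add(Mul(6, -4), 36)) = Mul(69, Add(-24, 36)) = Mul(69, 12) = 828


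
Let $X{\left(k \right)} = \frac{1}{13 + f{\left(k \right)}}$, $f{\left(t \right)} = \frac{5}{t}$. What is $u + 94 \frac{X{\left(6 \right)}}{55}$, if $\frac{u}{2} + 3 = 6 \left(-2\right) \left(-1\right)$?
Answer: $\frac{82734}{4565} \approx 18.124$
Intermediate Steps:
$X{\left(k \right)} = \frac{1}{13 + \frac{5}{k}}$
$u = 18$ ($u = -6 + 2 \cdot 6 \left(-2\right) \left(-1\right) = -6 + 2 \left(\left(-12\right) \left(-1\right)\right) = -6 + 2 \cdot 12 = -6 + 24 = 18$)
$u + 94 \frac{X{\left(6 \right)}}{55} = 18 + 94 \frac{6 \frac{1}{5 + 13 \cdot 6}}{55} = 18 + 94 \frac{6}{5 + 78} \cdot \frac{1}{55} = 18 + 94 \cdot \frac{6}{83} \cdot \frac{1}{55} = 18 + 94 \cdot \frac{6}{4565} = 18 + \frac{564}{4565} = \frac{82734}{4565}$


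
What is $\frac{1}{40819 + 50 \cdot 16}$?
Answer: $\frac{1}{41619} \approx 2.4027 \cdot 10^{-5}$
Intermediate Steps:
$\frac{1}{40819 + 50 \cdot 16} = \frac{1}{40819 + 800} = \frac{1}{41619}$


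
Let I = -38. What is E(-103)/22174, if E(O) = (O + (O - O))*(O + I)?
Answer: 14523/22174 ≈ 0.65496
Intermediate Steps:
E(O) = O*(-38 + O) (E(O) = (O + (O - O))*(O - 38) = (O + 0)*(-38 + O) = O*(-38 + O))
E(-103)/22174 = -103*(-38 - 103)/22174 = -103*(-141)*(1/22174) = 14523*(1/22174) = 14523/22174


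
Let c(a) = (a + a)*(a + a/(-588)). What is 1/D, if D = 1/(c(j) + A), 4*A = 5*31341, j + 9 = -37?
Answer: 25519819/588 ≈ 43401.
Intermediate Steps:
j = -46 (j = -9 - 37 = -46)
A = 156705/4 (A = (5*31341)/4 = (¼)*156705 = 156705/4 ≈ 39176.)
c(a) = 587*a²/294 (c(a) = (2*a)*(a + a*(-1/588)) = (2*a)*(a - a/588) = (2*a)*(587*a/588) = 587*a²/294)
D = 588/25519819 (D = 1/((587/294)*(-46)² + 156705/4) = 1/((587/294)*2116 + 156705/4) = 1/(621046/147 + 156705/4) = 1/(25519819/588) = 588/25519819 ≈ 2.3041e-5)
1/D = 1/(588/25519819) = 25519819/588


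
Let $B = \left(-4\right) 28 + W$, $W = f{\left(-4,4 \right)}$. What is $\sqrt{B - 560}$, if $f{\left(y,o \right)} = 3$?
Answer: $i \sqrt{669} \approx 25.865 i$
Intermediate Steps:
$W = 3$
$B = -109$ ($B = \left(-4\right) 28 + 3 = -112 + 3 = -109$)
$\sqrt{B - 560} = \sqrt{-109 - 560} = \sqrt{-669} = i \sqrt{669}$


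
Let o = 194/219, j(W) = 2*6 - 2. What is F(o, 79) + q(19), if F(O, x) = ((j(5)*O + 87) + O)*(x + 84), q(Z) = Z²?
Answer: 3532540/219 ≈ 16130.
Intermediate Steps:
j(W) = 10 (j(W) = 12 - 2 = 10)
o = 194/219 (o = 194*(1/219) = 194/219 ≈ 0.88585)
F(O, x) = (84 + x)*(87 + 11*O) (F(O, x) = ((10*O + 87) + O)*(x + 84) = ((87 + 10*O) + O)*(84 + x) = (87 + 11*O)*(84 + x) = (84 + x)*(87 + 11*O))
F(o, 79) + q(19) = (7308 + 87*79 + 924*(194/219) + 11*(194/219)*79) + 19² = (7308 + 6873 + 59752/73 + 168586/219) + 361 = 3453481/219 + 361 = 3532540/219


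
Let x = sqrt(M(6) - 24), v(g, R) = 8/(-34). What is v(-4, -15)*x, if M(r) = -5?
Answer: -4*I*sqrt(29)/17 ≈ -1.2671*I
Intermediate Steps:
v(g, R) = -4/17 (v(g, R) = 8*(-1/34) = -4/17)
x = I*sqrt(29) (x = sqrt(-5 - 24) = sqrt(-29) = I*sqrt(29) ≈ 5.3852*I)
v(-4, -15)*x = -4*I*sqrt(29)/17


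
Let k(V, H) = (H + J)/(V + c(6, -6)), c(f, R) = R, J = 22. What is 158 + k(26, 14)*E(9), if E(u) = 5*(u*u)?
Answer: 887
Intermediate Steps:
k(V, H) = (22 + H)/(-6 + V) (k(V, H) = (H + 22)/(V - 6) = (22 + H)/(-6 + V))
E(u) = 5*u²
158 + k(26, 14)*E(9) = 158 + ((22 + 14)/(-6 + 26))*(5*9²) = 158 + (36/20)*(5*81) = 158 + ((1/20)*36)*405 = 158 + (9/5)*405 = 158 + 729 = 887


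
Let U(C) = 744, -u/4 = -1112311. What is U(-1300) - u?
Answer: -4448500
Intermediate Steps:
u = 4449244 (u = -4*(-1112311) = 4449244)
U(-1300) - u = 744 - 1*4449244 = 744 - 4449244 = -4448500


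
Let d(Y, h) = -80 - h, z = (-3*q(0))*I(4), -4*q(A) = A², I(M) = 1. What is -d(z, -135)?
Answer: -55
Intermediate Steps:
q(A) = -A²/4
z = 0 (z = -(-3)*0²/4*1 = -(-3)*0/4*1 = -3*0*1 = 0*1 = 0)
-d(z, -135) = -(-80 - 1*(-135)) = -(-80 + 135) = -1*55 = -55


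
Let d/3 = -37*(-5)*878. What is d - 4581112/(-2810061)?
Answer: 1369319205802/2810061 ≈ 4.8729e+5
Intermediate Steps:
d = 487290 (d = 3*(-37*(-5)*878) = 3*(185*878) = 3*162430 = 487290)
d - 4581112/(-2810061) = 487290 - 4581112/(-2810061) = 487290 - 4581112*(-1/2810061) = 487290 + 4581112/2810061 = 1369319205802/2810061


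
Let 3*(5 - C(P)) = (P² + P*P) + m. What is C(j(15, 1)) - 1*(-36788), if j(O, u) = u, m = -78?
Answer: 110455/3 ≈ 36818.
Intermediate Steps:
C(P) = 31 - 2*P²/3 (C(P) = 5 - ((P² + P*P) - 78)/3 = 5 - ((P² + P²) - 78)/3 = 5 - (2*P² - 78)/3 = 5 - (-78 + 2*P²)/3 = 5 + (26 - 2*P²/3) = 31 - 2*P²/3)
C(j(15, 1)) - 1*(-36788) = (31 - ⅔*1²) - 1*(-36788) = (31 - ⅔*1) + 36788 = (31 - ⅔) + 36788 = 91/3 + 36788 = 110455/3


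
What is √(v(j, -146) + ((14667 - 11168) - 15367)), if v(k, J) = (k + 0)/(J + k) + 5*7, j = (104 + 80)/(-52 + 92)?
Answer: I*√5914729478/707 ≈ 108.78*I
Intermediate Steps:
j = 23/5 (j = 184/40 = 184*(1/40) = 23/5 ≈ 4.6000)
v(k, J) = 35 + k/(J + k) (v(k, J) = k/(J + k) + 35 = 35 + k/(J + k))
√(v(j, -146) + ((14667 - 11168) - 15367)) = √((35*(-146) + 36*(23/5))/(-146 + 23/5) + ((14667 - 11168) - 15367)) = √((-5110 + 828/5)/(-707/5) + (3499 - 15367)) = √(-5/707*(-24722/5) - 11868) = √(24722/707 - 11868) = √(-8365954/707) = I*√5914729478/707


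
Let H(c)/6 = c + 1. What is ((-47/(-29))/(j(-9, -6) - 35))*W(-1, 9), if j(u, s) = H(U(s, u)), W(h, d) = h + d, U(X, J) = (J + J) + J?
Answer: -376/5539 ≈ -0.067882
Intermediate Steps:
U(X, J) = 3*J (U(X, J) = 2*J + J = 3*J)
H(c) = 6 + 6*c (H(c) = 6*(c + 1) = 6*(1 + c) = 6 + 6*c)
W(h, d) = d + h
j(u, s) = 6 + 18*u (j(u, s) = 6 + 6*(3*u) = 6 + 18*u)
((-47/(-29))/(j(-9, -6) - 35))*W(-1, 9) = ((-47/(-29))/((6 + 18*(-9)) - 35))*(9 - 1) = ((-47*(-1/29))/((6 - 162) - 35))*8 = (47/(29*(-156 - 35)))*8 = ((47/29)/(-191))*8 = ((47/29)*(-1/191))*8 = -47/5539*8 = -376/5539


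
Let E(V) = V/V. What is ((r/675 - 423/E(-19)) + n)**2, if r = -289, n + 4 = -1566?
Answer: 1810542478096/455625 ≈ 3.9738e+6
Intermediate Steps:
n = -1570 (n = -4 - 1566 = -1570)
E(V) = 1
((r/675 - 423/E(-19)) + n)**2 = ((-289/675 - 423/1) - 1570)**2 = ((-289*1/675 - 423*1) - 1570)**2 = ((-289/675 - 423) - 1570)**2 = (-285814/675 - 1570)**2 = (-1345564/675)**2 = 1810542478096/455625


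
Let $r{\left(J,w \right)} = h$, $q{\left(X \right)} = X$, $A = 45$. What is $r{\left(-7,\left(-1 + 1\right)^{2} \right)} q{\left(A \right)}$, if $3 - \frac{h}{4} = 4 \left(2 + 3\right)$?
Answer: $-3060$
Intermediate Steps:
$h = -68$ ($h = 12 - 4 \cdot 4 \left(2 + 3\right) = 12 - 4 \cdot 4 \cdot 5 = 12 - 80 = -68$)
$r{\left(J,w \right)} = -68$
$r{\left(-7,\left(-1 + 1\right)^{2} \right)} q{\left(A \right)} = \left(-68\right) 45 = -3060$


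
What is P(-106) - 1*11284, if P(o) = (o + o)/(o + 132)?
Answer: -146798/13 ≈ -11292.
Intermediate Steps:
P(o) = 2*o/(132 + o) (P(o) = (2*o)/(132 + o) = 2*o/(132 + o))
P(-106) - 1*11284 = 2*(-106)/(132 - 106) - 1*11284 = 2*(-106)/26 - 11284 = 2*(-106)*(1/26) - 11284 = -106/13 - 11284 = -146798/13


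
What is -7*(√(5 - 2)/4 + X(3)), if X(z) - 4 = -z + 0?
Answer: -7 - 7*√3/4 ≈ -10.031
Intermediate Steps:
X(z) = 4 - z (X(z) = 4 + (-z + 0) = 4 - z)
-7*(√(5 - 2)/4 + X(3)) = -7*(√(5 - 2)/4 + (4 - 1*3)) = -7*(√3*(¼) + (4 - 3)) = -7*(√3/4 + 1) = -7*(1 + √3/4) = -7 - 7*√3/4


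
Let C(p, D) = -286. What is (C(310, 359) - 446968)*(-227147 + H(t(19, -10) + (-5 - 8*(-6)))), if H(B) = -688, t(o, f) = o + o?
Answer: 101900115090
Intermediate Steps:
t(o, f) = 2*o
(C(310, 359) - 446968)*(-227147 + H(t(19, -10) + (-5 - 8*(-6)))) = (-286 - 446968)*(-227147 - 688) = -447254*(-227835) = 101900115090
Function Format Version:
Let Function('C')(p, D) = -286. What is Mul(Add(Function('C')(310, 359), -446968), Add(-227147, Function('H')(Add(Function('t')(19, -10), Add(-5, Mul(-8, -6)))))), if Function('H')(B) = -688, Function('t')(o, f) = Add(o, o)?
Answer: 101900115090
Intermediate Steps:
Function('t')(o, f) = Mul(2, o)
Mul(Add(Function('C')(310, 359), -446968), Add(-227147, Function('H')(Add(Function('t')(19, -10), Add(-5, Mul(-8, -6)))))) = Mul(Add(-286, -446968), Add(-227147, -688)) = Mul(-447254, -227835) = 101900115090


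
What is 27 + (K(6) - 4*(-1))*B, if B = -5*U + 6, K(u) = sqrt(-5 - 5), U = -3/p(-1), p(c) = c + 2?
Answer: 111 + 21*I*sqrt(10) ≈ 111.0 + 66.408*I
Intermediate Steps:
p(c) = 2 + c
U = -3 (U = -3/(2 - 1) = -3/1 = -3*1 = -3)
K(u) = I*sqrt(10) (K(u) = sqrt(-10) = I*sqrt(10))
B = 21 (B = -5*(-3) + 6 = 15 + 6 = 21)
27 + (K(6) - 4*(-1))*B = 27 + (I*sqrt(10) - 4*(-1))*21 = 27 + (I*sqrt(10) + 4)*21 = 27 + (4 + I*sqrt(10))*21 = 27 + (84 + 21*I*sqrt(10)) = 111 + 21*I*sqrt(10)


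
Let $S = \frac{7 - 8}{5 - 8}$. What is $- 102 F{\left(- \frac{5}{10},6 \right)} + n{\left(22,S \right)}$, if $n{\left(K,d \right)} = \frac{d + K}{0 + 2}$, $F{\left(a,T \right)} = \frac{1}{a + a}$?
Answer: $\frac{679}{6} \approx 113.17$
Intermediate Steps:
$S = \frac{1}{3}$ ($S = - \frac{1}{-3} = \left(-1\right) \left(- \frac{1}{3}\right) = \frac{1}{3} \approx 0.33333$)
$F{\left(a,T \right)} = \frac{1}{2 a}$
$n{\left(K,d \right)} = \frac{K}{2} + \frac{d}{2}$ ($n{\left(K,d \right)} = \frac{K + d}{2} = \left(K + d\right) \frac{1}{2} = \frac{K}{2} + \frac{d}{2}$)
$- 102 F{\left(- \frac{5}{10},6 \right)} + n{\left(22,S \right)} = - 102 \frac{1}{2 \left(- \frac{5}{10}\right)} + \left(\frac{1}{2} \cdot 22 + \frac{1}{2} \cdot \frac{1}{3}\right) = - 102 \frac{1}{2 \left(\left(-5\right) \frac{1}{10}\right)} + \left(11 + \frac{1}{6}\right) = - 102 \frac{1}{2 \left(- \frac{1}{2}\right)} + \frac{67}{6} = - 102 \cdot \frac{1}{2} \left(-2\right) + \frac{67}{6} = \left(-102\right) \left(-1\right) + \frac{67}{6} = 102 + \frac{67}{6} = \frac{679}{6}$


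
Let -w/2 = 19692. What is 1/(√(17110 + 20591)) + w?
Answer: -39384 + √4189/12567 ≈ -39384.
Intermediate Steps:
w = -39384 (w = -2*19692 = -39384)
1/(√(17110 + 20591)) + w = 1/(√(17110 + 20591)) - 39384 = 1/(√37701) - 39384 = 1/(3*√4189) - 39384 = √4189/12567 - 39384 = -39384 + √4189/12567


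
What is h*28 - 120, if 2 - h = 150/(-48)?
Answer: 47/2 ≈ 23.500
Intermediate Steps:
h = 41/8 (h = 2 - 150/(-48) = 2 - 150*(-1)/48 = 2 - 1*(-25/8) = 2 + 25/8 = 41/8 ≈ 5.1250)
h*28 - 120 = (41/8)*28 - 120 = 287/2 - 120 = 47/2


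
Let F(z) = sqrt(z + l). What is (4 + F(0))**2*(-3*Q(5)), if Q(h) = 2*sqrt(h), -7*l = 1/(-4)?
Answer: -1347*sqrt(5)/14 - 24*sqrt(35)/7 ≈ -235.43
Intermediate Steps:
l = 1/28 (l = -1/7/(-4) = -1/7*(-1/4) = 1/28 ≈ 0.035714)
F(z) = sqrt(1/28 + z) (F(z) = sqrt(z + 1/28) = sqrt(1/28 + z))
(4 + F(0))**2*(-3*Q(5)) = (4 + sqrt(7 + 196*0)/14)**2*(-6*sqrt(5)) = (4 + sqrt(7 + 0)/14)**2*(-6*sqrt(5)) = (4 + sqrt(7)/14)**2*(-6*sqrt(5)) = -6*sqrt(5)*(4 + sqrt(7)/14)**2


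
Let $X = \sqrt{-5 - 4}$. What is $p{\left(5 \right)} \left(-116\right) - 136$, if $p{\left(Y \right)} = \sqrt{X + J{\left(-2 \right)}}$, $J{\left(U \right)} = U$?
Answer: $-136 - 116 \sqrt{-2 + 3 i} \approx -239.93 - 194.2 i$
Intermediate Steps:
$X = 3 i$ ($X = \sqrt{-9} = 3 i \approx 3.0 i$)
$p{\left(Y \right)} = \sqrt{-2 + 3 i}$ ($p{\left(Y \right)} = \sqrt{3 i - 2} = \sqrt{-2 + 3 i}$)
$p{\left(5 \right)} \left(-116\right) - 136 = \sqrt{-2 + 3 i} \left(-116\right) - 136 = - 116 \sqrt{-2 + 3 i} - 136 = -136 - 116 \sqrt{-2 + 3 i}$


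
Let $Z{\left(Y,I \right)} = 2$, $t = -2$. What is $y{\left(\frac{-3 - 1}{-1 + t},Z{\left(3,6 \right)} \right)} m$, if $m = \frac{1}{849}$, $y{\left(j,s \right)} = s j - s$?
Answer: $\frac{2}{2547} \approx 0.00078524$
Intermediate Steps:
$y{\left(j,s \right)} = - s + j s$ ($y{\left(j,s \right)} = j s - s = - s + j s$)
$m = \frac{1}{849} \approx 0.0011779$
$y{\left(\frac{-3 - 1}{-1 + t},Z{\left(3,6 \right)} \right)} m = 2 \left(-1 + \frac{-3 - 1}{-1 - 2}\right) \frac{1}{849} = 2 \left(-1 - \frac{4}{-3}\right) \frac{1}{849} = 2 \left(-1 - - \frac{4}{3}\right) \frac{1}{849} = 2 \left(-1 + \frac{4}{3}\right) \frac{1}{849} = 2 \cdot \frac{1}{3} \cdot \frac{1}{849} = \frac{2}{3} \cdot \frac{1}{849} = \frac{2}{2547}$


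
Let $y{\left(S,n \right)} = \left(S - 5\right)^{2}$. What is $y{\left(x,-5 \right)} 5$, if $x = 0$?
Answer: $125$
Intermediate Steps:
$y{\left(S,n \right)} = \left(-5 + S\right)^{2}$
$y{\left(x,-5 \right)} 5 = \left(-5 + 0\right)^{2} \cdot 5 = \left(-5\right)^{2} \cdot 5 = 25 \cdot 5 = 125$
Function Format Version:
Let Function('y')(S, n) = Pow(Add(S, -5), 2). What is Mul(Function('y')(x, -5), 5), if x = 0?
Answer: 125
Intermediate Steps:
Function('y')(S, n) = Pow(Add(-5, S), 2)
Mul(Function('y')(x, -5), 5) = Mul(Pow(Add(-5, 0), 2), 5) = Mul(Pow(-5, 2), 5) = Mul(25, 5) = 125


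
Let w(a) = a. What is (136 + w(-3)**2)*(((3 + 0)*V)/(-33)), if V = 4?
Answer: -580/11 ≈ -52.727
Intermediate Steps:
(136 + w(-3)**2)*(((3 + 0)*V)/(-33)) = (136 + (-3)**2)*(((3 + 0)*4)/(-33)) = (136 + 9)*((3*4)*(-1/33)) = 145*(12*(-1/33)) = 145*(-4/11) = -580/11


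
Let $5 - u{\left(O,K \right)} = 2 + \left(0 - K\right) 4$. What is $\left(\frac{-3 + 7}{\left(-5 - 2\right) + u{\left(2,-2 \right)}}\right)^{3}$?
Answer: $- \frac{1}{27} \approx -0.037037$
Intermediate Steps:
$u{\left(O,K \right)} = 3 + 4 K$ ($u{\left(O,K \right)} = 5 - \left(2 + \left(0 - K\right) 4\right) = 5 - \left(2 + - K 4\right) = 5 - \left(2 - 4 K\right) = 5 + \left(-2 + 4 K\right) = 3 + 4 K$)
$\left(\frac{-3 + 7}{\left(-5 - 2\right) + u{\left(2,-2 \right)}}\right)^{3} = \left(\frac{-3 + 7}{\left(-5 - 2\right) + \left(3 + 4 \left(-2\right)\right)}\right)^{3} = \left(\frac{4}{-7 + \left(3 - 8\right)}\right)^{3} = \left(\frac{4}{-7 - 5}\right)^{3} = \left(\frac{4}{-12}\right)^{3} = \left(4 \left(- \frac{1}{12}\right)\right)^{3} = \left(- \frac{1}{3}\right)^{3} = - \frac{1}{27}$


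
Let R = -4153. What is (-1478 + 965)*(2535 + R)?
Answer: 830034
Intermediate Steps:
(-1478 + 965)*(2535 + R) = (-1478 + 965)*(2535 - 4153) = -513*(-1618) = 830034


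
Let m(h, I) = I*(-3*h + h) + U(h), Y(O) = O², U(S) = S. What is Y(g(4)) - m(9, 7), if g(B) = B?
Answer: 133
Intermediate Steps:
m(h, I) = h - 2*I*h (m(h, I) = I*(-3*h + h) + h = I*(-2*h) + h = -2*I*h + h = h - 2*I*h)
Y(g(4)) - m(9, 7) = 4² - 9*(1 - 2*7) = 16 - 9*(1 - 14) = 16 - 9*(-13) = 16 - 1*(-117) = 16 + 117 = 133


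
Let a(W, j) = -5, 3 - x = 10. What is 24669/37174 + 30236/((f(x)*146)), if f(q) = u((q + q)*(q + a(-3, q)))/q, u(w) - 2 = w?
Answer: -1813916717/230664670 ≈ -7.8639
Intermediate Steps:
x = -7 (x = 3 - 1*10 = 3 - 10 = -7)
u(w) = 2 + w
f(q) = (2 + 2*q*(-5 + q))/q (f(q) = (2 + (q + q)*(q - 5))/q = (2 + (2*q)*(-5 + q))/q = (2 + 2*q*(-5 + q))/q)
24669/37174 + 30236/((f(x)*146)) = 24669/37174 + 30236/(((-10 + 2*(-7) + 2/(-7))*146)) = 24669*(1/37174) + 30236/(((-10 - 14 + 2*(-1/7))*146)) = 24669/37174 + 30236/(((-10 - 14 - 2/7)*146)) = 24669/37174 + 30236/((-170/7*146)) = 24669/37174 + 30236/(-24820/7) = 24669/37174 + 30236*(-7/24820) = 24669/37174 - 52913/6205 = -1813916717/230664670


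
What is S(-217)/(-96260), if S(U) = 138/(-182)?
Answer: 69/8759660 ≈ 7.8770e-6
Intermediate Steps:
S(U) = -69/91 (S(U) = 138*(-1/182) = -69/91)
S(-217)/(-96260) = -69/91/(-96260) = -69/91*(-1/96260) = 69/8759660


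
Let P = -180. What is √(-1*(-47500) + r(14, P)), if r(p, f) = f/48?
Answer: √189985/2 ≈ 217.94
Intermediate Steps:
r(p, f) = f/48 (r(p, f) = f*(1/48) = f/48)
√(-1*(-47500) + r(14, P)) = √(-1*(-47500) + (1/48)*(-180)) = √(47500 - 15/4) = √(189985/4) = √189985/2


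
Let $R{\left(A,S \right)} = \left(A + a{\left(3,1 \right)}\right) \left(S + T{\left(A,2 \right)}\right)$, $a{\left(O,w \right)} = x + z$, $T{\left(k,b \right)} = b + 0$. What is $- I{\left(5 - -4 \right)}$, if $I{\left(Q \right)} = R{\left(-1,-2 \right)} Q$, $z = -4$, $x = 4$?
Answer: $0$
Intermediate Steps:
$T{\left(k,b \right)} = b$
$a{\left(O,w \right)} = 0$ ($a{\left(O,w \right)} = 4 - 4 = 0$)
$R{\left(A,S \right)} = A \left(2 + S\right)$ ($R{\left(A,S \right)} = \left(A + 0\right) \left(S + 2\right) = A \left(2 + S\right)$)
$I{\left(Q \right)} = 0$ ($I{\left(Q \right)} = - (2 - 2) Q = \left(-1\right) 0 Q = 0 Q = 0$)
$- I{\left(5 - -4 \right)} = \left(-1\right) 0 = 0$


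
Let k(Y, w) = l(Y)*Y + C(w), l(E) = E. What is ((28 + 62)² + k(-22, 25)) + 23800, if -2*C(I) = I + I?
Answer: 32359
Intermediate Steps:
C(I) = -I (C(I) = -(I + I)/2 = -I)
k(Y, w) = Y² - w (k(Y, w) = Y*Y - w = Y² - w)
((28 + 62)² + k(-22, 25)) + 23800 = ((28 + 62)² + ((-22)² - 1*25)) + 23800 = (90² + (484 - 25)) + 23800 = (8100 + 459) + 23800 = 8559 + 23800 = 32359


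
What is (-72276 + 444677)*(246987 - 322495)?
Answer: -28119254708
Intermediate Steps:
(-72276 + 444677)*(246987 - 322495) = 372401*(-75508) = -28119254708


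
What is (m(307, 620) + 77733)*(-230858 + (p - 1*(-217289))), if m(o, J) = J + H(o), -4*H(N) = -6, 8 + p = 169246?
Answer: 24394733321/2 ≈ 1.2197e+10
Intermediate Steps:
p = 169238 (p = -8 + 169246 = 169238)
H(N) = 3/2 (H(N) = -1/4*(-6) = 3/2)
m(o, J) = 3/2 + J (m(o, J) = J + 3/2 = 3/2 + J)
(m(307, 620) + 77733)*(-230858 + (p - 1*(-217289))) = ((3/2 + 620) + 77733)*(-230858 + (169238 - 1*(-217289))) = (1243/2 + 77733)*(-230858 + (169238 + 217289)) = 156709*(-230858 + 386527)/2 = (156709/2)*155669 = 24394733321/2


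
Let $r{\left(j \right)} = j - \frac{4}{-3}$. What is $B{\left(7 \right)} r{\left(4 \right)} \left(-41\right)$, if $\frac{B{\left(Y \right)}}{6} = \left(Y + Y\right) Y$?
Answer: $-128576$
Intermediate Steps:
$r{\left(j \right)} = \frac{4}{3} + j$ ($r{\left(j \right)} = j - - \frac{4}{3} = j + \frac{4}{3} = \frac{4}{3} + j$)
$B{\left(Y \right)} = 12 Y^{2}$ ($B{\left(Y \right)} = 6 \left(Y + Y\right) Y = 6 \cdot 2 Y Y = 6 \cdot 2 Y^{2} = 12 Y^{2}$)
$B{\left(7 \right)} r{\left(4 \right)} \left(-41\right) = 12 \cdot 7^{2} \left(\frac{4}{3} + 4\right) \left(-41\right) = 12 \cdot 49 \cdot \frac{16}{3} \left(-41\right) = 588 \cdot \frac{16}{3} \left(-41\right) = 3136 \left(-41\right) = -128576$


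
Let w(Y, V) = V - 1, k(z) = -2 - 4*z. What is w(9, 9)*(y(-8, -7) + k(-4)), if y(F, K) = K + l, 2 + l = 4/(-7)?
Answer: 248/7 ≈ 35.429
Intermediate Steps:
l = -18/7 (l = -2 + 4/(-7) = -2 + 4*(-1/7) = -2 - 4/7 = -18/7 ≈ -2.5714)
w(Y, V) = -1 + V
y(F, K) = -18/7 + K (y(F, K) = K - 18/7 = -18/7 + K)
w(9, 9)*(y(-8, -7) + k(-4)) = (-1 + 9)*((-18/7 - 7) + (-2 - 4*(-4))) = 8*(-67/7 + (-2 + 16)) = 8*(-67/7 + 14) = 8*(31/7) = 248/7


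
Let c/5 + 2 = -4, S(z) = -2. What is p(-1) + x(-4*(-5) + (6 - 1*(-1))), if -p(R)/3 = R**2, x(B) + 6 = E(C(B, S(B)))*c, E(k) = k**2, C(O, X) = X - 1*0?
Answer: -129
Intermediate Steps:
C(O, X) = X (C(O, X) = X + 0 = X)
c = -30 (c = -10 + 5*(-4) = -10 - 20 = -30)
x(B) = -126 (x(B) = -6 + (-2)**2*(-30) = -6 + 4*(-30) = -6 - 120 = -126)
p(R) = -3*R**2
p(-1) + x(-4*(-5) + (6 - 1*(-1))) = -3*(-1)**2 - 126 = -3*1 - 126 = -3 - 126 = -129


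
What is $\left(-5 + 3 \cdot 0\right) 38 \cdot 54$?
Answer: $-10260$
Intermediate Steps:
$\left(-5 + 3 \cdot 0\right) 38 \cdot 54 = \left(-5 + 0\right) 38 \cdot 54 = \left(-5\right) 38 \cdot 54 = \left(-190\right) 54 = -10260$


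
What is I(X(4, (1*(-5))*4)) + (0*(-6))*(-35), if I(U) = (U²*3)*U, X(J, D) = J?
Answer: 192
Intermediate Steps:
I(U) = 3*U³ (I(U) = (3*U²)*U = 3*U³)
I(X(4, (1*(-5))*4)) + (0*(-6))*(-35) = 3*4³ + (0*(-6))*(-35) = 3*64 + 0*(-35) = 192 + 0 = 192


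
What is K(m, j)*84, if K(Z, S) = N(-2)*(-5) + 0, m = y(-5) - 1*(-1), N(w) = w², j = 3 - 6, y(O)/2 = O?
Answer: -1680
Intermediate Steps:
y(O) = 2*O
j = -3
m = -9 (m = 2*(-5) - 1*(-1) = -10 + 1 = -9)
K(Z, S) = -20 (K(Z, S) = (-2)²*(-5) + 0 = 4*(-5) + 0 = -20 + 0 = -20)
K(m, j)*84 = -20*84 = -1680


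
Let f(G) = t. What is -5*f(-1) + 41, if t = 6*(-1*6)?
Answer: 221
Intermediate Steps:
t = -36 (t = 6*(-6) = -36)
f(G) = -36
-5*f(-1) + 41 = -5*(-36) + 41 = 180 + 41 = 221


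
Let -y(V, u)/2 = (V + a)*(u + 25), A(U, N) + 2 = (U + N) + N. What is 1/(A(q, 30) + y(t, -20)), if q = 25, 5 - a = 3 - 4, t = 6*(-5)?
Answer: 1/323 ≈ 0.0030960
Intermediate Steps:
t = -30
a = 6 (a = 5 - (3 - 4) = 5 - 1*(-1) = 5 + 1 = 6)
A(U, N) = -2 + U + 2*N (A(U, N) = -2 + ((U + N) + N) = -2 + ((N + U) + N) = -2 + (U + 2*N) = -2 + U + 2*N)
y(V, u) = -2*(6 + V)*(25 + u) (y(V, u) = -2*(V + 6)*(u + 25) = -2*(6 + V)*(25 + u))
1/(A(q, 30) + y(t, -20)) = 1/((-2 + 25 + 2*30) + (-300 - 50*(-30) - 12*(-20) - 2*(-30)*(-20))) = 1/((-2 + 25 + 60) + (-300 + 1500 + 240 - 1200)) = 1/(83 + 240) = 1/323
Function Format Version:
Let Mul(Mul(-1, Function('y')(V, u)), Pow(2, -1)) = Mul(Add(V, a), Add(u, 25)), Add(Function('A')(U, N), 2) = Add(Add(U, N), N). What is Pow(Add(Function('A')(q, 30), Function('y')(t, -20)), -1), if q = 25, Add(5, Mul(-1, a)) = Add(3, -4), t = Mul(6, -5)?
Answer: Rational(1, 323) ≈ 0.0030960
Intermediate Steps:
t = -30
a = 6 (a = Add(5, Mul(-1, Add(3, -4))) = Add(5, Mul(-1, -1)) = Add(5, 1) = 6)
Function('A')(U, N) = Add(-2, U, Mul(2, N)) (Function('A')(U, N) = Add(-2, Add(Add(U, N), N)) = Add(-2, Add(Add(N, U), N)) = Add(-2, Add(U, Mul(2, N))) = Add(-2, U, Mul(2, N)))
Function('y')(V, u) = Mul(-2, Add(6, V), Add(25, u)) (Function('y')(V, u) = Mul(-2, Mul(Add(V, 6), Add(u, 25))) = Mul(-2, Mul(Add(6, V), Add(25, u))) = Mul(-2, Add(6, V), Add(25, u)))
Pow(Add(Function('A')(q, 30), Function('y')(t, -20)), -1) = Pow(Add(Add(-2, 25, Mul(2, 30)), Add(-300, Mul(-50, -30), Mul(-12, -20), Mul(-2, -30, -20))), -1) = Pow(Add(Add(-2, 25, 60), Add(-300, 1500, 240, -1200)), -1) = Pow(Add(83, 240), -1) = Pow(323, -1) = Rational(1, 323)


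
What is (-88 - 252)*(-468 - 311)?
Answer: 264860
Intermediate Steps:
(-88 - 252)*(-468 - 311) = -340*(-779) = 264860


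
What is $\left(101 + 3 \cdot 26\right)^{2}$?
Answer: $32041$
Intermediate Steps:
$\left(101 + 3 \cdot 26\right)^{2} = \left(101 + 78\right)^{2} = 179^{2} = 32041$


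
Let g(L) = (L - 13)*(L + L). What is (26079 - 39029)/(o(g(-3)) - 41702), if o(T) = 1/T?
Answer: 177600/571913 ≈ 0.31054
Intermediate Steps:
g(L) = 2*L*(-13 + L) (g(L) = (-13 + L)*(2*L) = 2*L*(-13 + L))
(26079 - 39029)/(o(g(-3)) - 41702) = (26079 - 39029)/(1/(2*(-3)*(-13 - 3)) - 41702) = -12950/(1/(2*(-3)*(-16)) - 41702) = -12950/(1/96 - 41702) = -12950/(-4003391/96) = -12950*(-96/4003391) = 177600/571913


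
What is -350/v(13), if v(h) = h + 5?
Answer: -175/9 ≈ -19.444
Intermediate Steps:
v(h) = 5 + h
-350/v(13) = -350/(5 + 13) = -350/18 = -350*1/18 = -175/9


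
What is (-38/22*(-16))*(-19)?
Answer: -5776/11 ≈ -525.09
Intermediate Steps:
(-38/22*(-16))*(-19) = (-38*1/22*(-16))*(-19) = -19/11*(-16)*(-19) = (304/11)*(-19) = -5776/11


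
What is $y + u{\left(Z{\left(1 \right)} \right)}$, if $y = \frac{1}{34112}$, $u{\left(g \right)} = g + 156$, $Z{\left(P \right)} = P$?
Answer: $\frac{5355585}{34112} \approx 157.0$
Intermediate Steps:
$u{\left(g \right)} = 156 + g$
$y = \frac{1}{34112} \approx 2.9315 \cdot 10^{-5}$
$y + u{\left(Z{\left(1 \right)} \right)} = \frac{1}{34112} + \left(156 + 1\right) = \frac{1}{34112} + 157 = \frac{5355585}{34112}$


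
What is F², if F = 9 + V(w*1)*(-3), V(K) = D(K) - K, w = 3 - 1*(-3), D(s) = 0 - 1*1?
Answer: 900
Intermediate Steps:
D(s) = -1 (D(s) = 0 - 1 = -1)
w = 6 (w = 3 + 3 = 6)
V(K) = -1 - K
F = 30 (F = 9 + (-1 - 6)*(-3) = 9 - 7*(-3) = 9 + 21 = 30)
F² = 30² = 900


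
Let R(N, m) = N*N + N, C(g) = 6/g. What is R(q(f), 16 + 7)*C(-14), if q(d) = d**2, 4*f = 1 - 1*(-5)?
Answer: -351/112 ≈ -3.1339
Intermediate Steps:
f = 3/2 (f = (1 - 1*(-5))/4 = (1 + 5)/4 = (1/4)*6 = 3/2 ≈ 1.5000)
R(N, m) = N + N**2 (R(N, m) = N**2 + N = N + N**2)
R(q(f), 16 + 7)*C(-14) = ((3/2)**2*(1 + (3/2)**2))*(6/(-14)) = (9*(1 + 9/4)/4)*(6*(-1/14)) = ((9/4)*(13/4))*(-3/7) = (117/16)*(-3/7) = -351/112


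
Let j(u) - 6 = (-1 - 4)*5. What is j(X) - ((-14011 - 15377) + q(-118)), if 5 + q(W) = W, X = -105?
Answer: 29492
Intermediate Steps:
q(W) = -5 + W
j(u) = -19 (j(u) = 6 + (-1 - 4)*5 = 6 - 5*5 = 6 - 25 = -19)
j(X) - ((-14011 - 15377) + q(-118)) = -19 - ((-14011 - 15377) + (-5 - 118)) = -19 - (-29388 - 123) = -19 - 1*(-29511) = -19 + 29511 = 29492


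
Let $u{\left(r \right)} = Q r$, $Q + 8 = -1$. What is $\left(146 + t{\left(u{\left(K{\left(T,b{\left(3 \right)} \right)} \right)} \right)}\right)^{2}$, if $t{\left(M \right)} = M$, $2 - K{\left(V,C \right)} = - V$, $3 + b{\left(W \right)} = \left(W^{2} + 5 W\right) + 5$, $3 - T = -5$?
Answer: $3136$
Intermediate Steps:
$Q = -9$ ($Q = -8 - 1 = -9$)
$T = 8$ ($T = 3 - -5 = 3 + 5 = 8$)
$b{\left(W \right)} = 2 + W^{2} + 5 W$ ($b{\left(W \right)} = -3 + \left(\left(W^{2} + 5 W\right) + 5\right) = -3 + \left(5 + W^{2} + 5 W\right) = 2 + W^{2} + 5 W$)
$K{\left(V,C \right)} = 2 + V$ ($K{\left(V,C \right)} = 2 - - V = 2 + V$)
$u{\left(r \right)} = - 9 r$
$\left(146 + t{\left(u{\left(K{\left(T,b{\left(3 \right)} \right)} \right)} \right)}\right)^{2} = \left(146 - 9 \left(2 + 8\right)\right)^{2} = \left(146 - 90\right)^{2} = 56^{2} = 3136$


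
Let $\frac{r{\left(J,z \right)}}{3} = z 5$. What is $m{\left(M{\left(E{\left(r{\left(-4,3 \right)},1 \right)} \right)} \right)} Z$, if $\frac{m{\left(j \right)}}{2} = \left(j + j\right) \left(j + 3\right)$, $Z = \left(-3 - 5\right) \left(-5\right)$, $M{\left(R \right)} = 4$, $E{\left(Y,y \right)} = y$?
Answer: $4480$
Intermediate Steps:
$r{\left(J,z \right)} = 15 z$ ($r{\left(J,z \right)} = 3 z 5 = 3 \cdot 5 z = 15 z$)
$Z = 40$ ($Z = \left(-8\right) \left(-5\right) = 40$)
$m{\left(j \right)} = 4 j \left(3 + j\right)$ ($m{\left(j \right)} = 2 \left(j + j\right) \left(j + 3\right) = 2 \cdot 2 j \left(3 + j\right) = 4 j \left(3 + j\right)$)
$m{\left(M{\left(E{\left(r{\left(-4,3 \right)},1 \right)} \right)} \right)} Z = 4 \cdot 4 \left(3 + 4\right) 40 = 4 \cdot 4 \cdot 7 \cdot 40 = 112 \cdot 40 = 4480$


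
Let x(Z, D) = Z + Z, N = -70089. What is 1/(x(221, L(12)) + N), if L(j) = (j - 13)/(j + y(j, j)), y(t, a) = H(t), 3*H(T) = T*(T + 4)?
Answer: -1/69647 ≈ -1.4358e-5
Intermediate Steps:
H(T) = T*(4 + T)/3 (H(T) = (T*(T + 4))/3 = (T*(4 + T))/3 = T*(4 + T)/3)
y(t, a) = t*(4 + t)/3
L(j) = (-13 + j)/(j + j*(4 + j)/3) (L(j) = (j - 13)/(j + j*(4 + j)/3) = (-13 + j)/(j + j*(4 + j)/3))
x(Z, D) = 2*Z
1/(x(221, L(12)) + N) = 1/(2*221 - 70089) = 1/(442 - 70089) = 1/(-69647) = -1/69647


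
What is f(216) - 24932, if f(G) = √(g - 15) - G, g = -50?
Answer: -25148 + I*√65 ≈ -25148.0 + 8.0623*I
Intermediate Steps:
f(G) = -G + I*√65 (f(G) = √(-50 - 15) - G = √(-65) - G = I*√65 - G = -G + I*√65)
f(216) - 24932 = (-1*216 + I*√65) - 24932 = (-216 + I*√65) - 24932 = -25148 + I*√65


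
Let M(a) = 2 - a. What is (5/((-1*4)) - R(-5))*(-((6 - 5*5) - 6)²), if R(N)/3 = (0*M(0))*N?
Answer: 3125/4 ≈ 781.25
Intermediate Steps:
R(N) = 0 (R(N) = 3*((0*(2 - 1*0))*N) = 3*((0*(2 + 0))*N) = 3*((0*2)*N) = 3*(0*N) = 3*0 = 0)
(5/((-1*4)) - R(-5))*(-((6 - 5*5) - 6)²) = (5/((-1*4)) - 1*0)*(-((6 - 5*5) - 6)²) = (5/(-4) + 0)*(-((6 - 25) - 6)²) = (5*(-¼) + 0)*(-(-19 - 6)²) = (-5/4 + 0)*(-1*(-25)²) = -(-5)*625/4 = -5/4*(-625) = 3125/4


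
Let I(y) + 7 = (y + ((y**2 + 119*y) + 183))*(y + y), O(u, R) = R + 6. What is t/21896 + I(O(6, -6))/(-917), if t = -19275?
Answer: -2503129/2868376 ≈ -0.87266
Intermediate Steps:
O(u, R) = 6 + R
I(y) = -7 + 2*y*(183 + y**2 + 120*y) (I(y) = -7 + (y + ((y**2 + 119*y) + 183))*(y + y) = -7 + (y + (183 + y**2 + 119*y))*(2*y) = -7 + (183 + y**2 + 120*y)*(2*y) = -7 + 2*y*(183 + y**2 + 120*y))
t/21896 + I(O(6, -6))/(-917) = -19275/21896 + (-7 + 2*(6 - 6)**3 + 240*(6 - 6)**2 + 366*(6 - 6))/(-917) = -19275*1/21896 + (-7 + 2*0**3 + 240*0**2 + 366*0)*(-1/917) = -19275/21896 + (-7 + 2*0 + 240*0 + 0)*(-1/917) = -19275/21896 + (-7 + 0 + 0 + 0)*(-1/917) = -19275/21896 - 7*(-1/917) = -19275/21896 + 1/131 = -2503129/2868376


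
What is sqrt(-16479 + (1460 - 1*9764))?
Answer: I*sqrt(24783) ≈ 157.43*I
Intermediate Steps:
sqrt(-16479 + (1460 - 1*9764)) = sqrt(-16479 + (1460 - 9764)) = sqrt(-16479 - 8304) = sqrt(-24783) = I*sqrt(24783)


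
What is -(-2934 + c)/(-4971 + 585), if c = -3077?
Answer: -6011/4386 ≈ -1.3705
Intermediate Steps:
-(-2934 + c)/(-4971 + 585) = -(-2934 - 3077)/(-4971 + 585) = -(-6011)/(-4386) = -(-6011)*(-1)/4386 = -1*6011/4386 = -6011/4386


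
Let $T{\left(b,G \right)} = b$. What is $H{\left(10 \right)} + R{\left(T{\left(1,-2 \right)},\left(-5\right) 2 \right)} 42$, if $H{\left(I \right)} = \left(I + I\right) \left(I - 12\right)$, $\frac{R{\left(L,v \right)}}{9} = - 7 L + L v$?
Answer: $-6466$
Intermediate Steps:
$R{\left(L,v \right)} = - 63 L + 9 L v$ ($R{\left(L,v \right)} = 9 \left(- 7 L + L v\right) = - 63 L + 9 L v$)
$H{\left(I \right)} = 2 I \left(-12 + I\right)$
$H{\left(10 \right)} + R{\left(T{\left(1,-2 \right)},\left(-5\right) 2 \right)} 42 = 2 \cdot 10 \left(-12 + 10\right) + 9 \cdot 1 \left(-7 - 10\right) 42 = 2 \cdot 10 \left(-2\right) + 9 \cdot 1 \left(-7 - 10\right) 42 = -40 + 9 \cdot 1 \left(-17\right) 42 = -40 - 6426 = -6466$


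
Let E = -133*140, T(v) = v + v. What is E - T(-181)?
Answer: -18258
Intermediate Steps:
T(v) = 2*v
E = -18620
E - T(-181) = -18620 - 2*(-181) = -18620 - 1*(-362) = -18620 + 362 = -18258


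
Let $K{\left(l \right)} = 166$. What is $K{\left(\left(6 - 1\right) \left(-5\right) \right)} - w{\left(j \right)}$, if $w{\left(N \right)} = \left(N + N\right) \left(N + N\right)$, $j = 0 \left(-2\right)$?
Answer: $166$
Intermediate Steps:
$j = 0$
$w{\left(N \right)} = 4 N^{2}$ ($w{\left(N \right)} = 2 N 2 N = 4 N^{2}$)
$K{\left(\left(6 - 1\right) \left(-5\right) \right)} - w{\left(j \right)} = 166 - 4 \cdot 0^{2} = 166 - 4 \cdot 0 = 166 - 0 = 166 + 0 = 166$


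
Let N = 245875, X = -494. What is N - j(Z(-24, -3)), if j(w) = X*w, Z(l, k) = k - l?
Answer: 256249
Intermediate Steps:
j(w) = -494*w
N - j(Z(-24, -3)) = 245875 - (-494)*(-3 - 1*(-24)) = 245875 - (-494)*(-3 + 24) = 245875 - (-494)*21 = 245875 - 1*(-10374) = 245875 + 10374 = 256249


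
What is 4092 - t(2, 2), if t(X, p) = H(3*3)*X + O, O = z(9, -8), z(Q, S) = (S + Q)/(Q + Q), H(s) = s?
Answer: 73331/18 ≈ 4073.9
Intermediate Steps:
z(Q, S) = (Q + S)/(2*Q) (z(Q, S) = (Q + S)/((2*Q)) = (Q + S)*(1/(2*Q)) = (Q + S)/(2*Q))
O = 1/18 (O = (½)*(9 - 8)/9 = (½)*(⅑)*1 = 1/18 ≈ 0.055556)
t(X, p) = 1/18 + 9*X (t(X, p) = (3*3)*X + 1/18 = 9*X + 1/18 = 1/18 + 9*X)
4092 - t(2, 2) = 4092 - (1/18 + 9*2) = 4092 - (1/18 + 18) = 4092 - 1*325/18 = 4092 - 325/18 = 73331/18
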